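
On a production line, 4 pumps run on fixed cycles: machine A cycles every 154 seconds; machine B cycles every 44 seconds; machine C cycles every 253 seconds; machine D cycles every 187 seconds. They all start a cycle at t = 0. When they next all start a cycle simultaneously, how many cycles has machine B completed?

2737 cycles

All finish a whole number of cycles simultaneously at t = LCM of the periods.
154 = 2 × 7 × 11
44 = 2^2 × 11
253 = 11 × 23
187 = 11 × 17
LCM(154, 44, 253, 187) = 2^2 × 7 × 11 × 17 × 23 = 120428.
Cycles for period 44: 120428 / 44 = 2737.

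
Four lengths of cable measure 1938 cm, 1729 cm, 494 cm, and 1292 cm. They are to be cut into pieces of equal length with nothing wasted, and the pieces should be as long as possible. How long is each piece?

The greatest length dividing all of 1938, 1729, 494, and 1292 is their gcd.
1938 = 2 × 3 × 17 × 19
1729 = 7 × 13 × 19
494 = 2 × 13 × 19
1292 = 2^2 × 17 × 19
gcd(1938, 1729, 494, 1292) = 19.

19 cm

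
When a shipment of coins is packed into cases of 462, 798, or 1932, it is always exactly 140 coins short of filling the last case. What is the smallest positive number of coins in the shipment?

403648

Being 140 short of a full case of size k means N ≡ −140 (mod k), i.e. N + 140 is a multiple of each size.
462 = 2 × 3 × 7 × 11
798 = 2 × 3 × 7 × 19
1932 = 2^2 × 3 × 7 × 23
LCM(462, 798, 1932) = 2^2 × 3 × 7 × 11 × 19 × 23 = 403788.
Smallest positive N is 403788 − 140 = 403648.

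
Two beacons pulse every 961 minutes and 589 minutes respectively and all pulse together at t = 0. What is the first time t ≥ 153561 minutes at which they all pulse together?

Joint pulses occur at multiples of LCM(961, 589).
961 = 31^2
589 = 19 × 31
LCM(961, 589) = 19 × 31^2 = 18259.
Smallest multiple of 18259 that is ≥ 153561: ⌈153561/18259⌉ × 18259 = 9 × 18259 = 164331.

164331 minutes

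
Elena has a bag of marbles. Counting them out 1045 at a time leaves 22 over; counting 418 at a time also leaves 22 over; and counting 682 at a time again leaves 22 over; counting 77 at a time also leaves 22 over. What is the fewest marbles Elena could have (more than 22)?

N − 22 must be a common multiple of 1045, 418, 682, and 77.
1045 = 5 × 11 × 19
418 = 2 × 11 × 19
682 = 2 × 11 × 31
77 = 7 × 11
LCM(1045, 418, 682, 77) = 2 × 5 × 7 × 11 × 19 × 31 = 453530.
Smallest N > 22 is LCM + 22 = 453530 + 22 = 453552.

453552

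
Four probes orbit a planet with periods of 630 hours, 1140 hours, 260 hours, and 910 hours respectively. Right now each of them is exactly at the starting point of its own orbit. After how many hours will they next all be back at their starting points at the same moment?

311220 hours

They coincide at every common multiple of the periods; the first is the LCM.
630 = 2 × 3^2 × 5 × 7
1140 = 2^2 × 3 × 5 × 19
260 = 2^2 × 5 × 13
910 = 2 × 5 × 7 × 13
LCM(630, 1140, 260, 910) = 2^2 × 3^2 × 5 × 7 × 13 × 19 = 311220.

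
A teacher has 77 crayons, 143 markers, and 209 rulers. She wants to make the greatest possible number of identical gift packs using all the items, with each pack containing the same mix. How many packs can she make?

11 packs

The pack count must divide each quantity, so the greatest is gcd(77, 143, 209).
77 = 7 × 11
143 = 11 × 13
209 = 11 × 19
gcd(77, 143, 209) = 11.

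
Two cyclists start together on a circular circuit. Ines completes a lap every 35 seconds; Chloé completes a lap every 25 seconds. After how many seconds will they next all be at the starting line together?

The first simultaneous occurrence is after LCM of the individual periods.
35 = 5 × 7
25 = 5^2
LCM(35, 25) = 5^2 × 7 = 175.

175 seconds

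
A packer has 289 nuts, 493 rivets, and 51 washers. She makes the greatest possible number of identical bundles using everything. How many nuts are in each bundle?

17

Number of bundles = gcd(289, 493, 51).
289 = 17^2
493 = 17 × 29
51 = 3 × 17
gcd(289, 493, 51) = 17.
nuts per bundle = 289 / 17 = 17.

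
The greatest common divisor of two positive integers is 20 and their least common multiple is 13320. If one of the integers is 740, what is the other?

360

For two integers, gcd × lcm = product, so the other is (20 × 13320) / 740 = 266400 / 740 = 360.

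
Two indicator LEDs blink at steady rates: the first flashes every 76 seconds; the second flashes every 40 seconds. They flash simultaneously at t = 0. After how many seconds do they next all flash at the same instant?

They coincide at every common multiple of the periods; the first is the LCM.
76 = 2^2 × 19
40 = 2^3 × 5
LCM(76, 40) = 2^3 × 5 × 19 = 760.

760 seconds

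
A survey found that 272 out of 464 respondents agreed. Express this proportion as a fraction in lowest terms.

272 = 2^4 × 17
464 = 2^4 × 29
gcd(272, 464) = 2^4 = 16.
Divide numerator and denominator by 16: 272/464 = 17/29.

17/29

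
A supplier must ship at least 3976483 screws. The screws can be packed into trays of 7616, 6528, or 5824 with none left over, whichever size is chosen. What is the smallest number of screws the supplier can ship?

The number of screws must be a common multiple of 7616, 6528, and 5824, so a multiple of their LCM.
7616 = 2^6 × 7 × 17
6528 = 2^7 × 3 × 17
5824 = 2^6 × 7 × 13
LCM(7616, 6528, 5824) = 2^7 × 3 × 7 × 13 × 17 = 594048.
Smallest multiple of 594048 that is ≥ 3976483: ⌈3976483/594048⌉ × 594048 = 7 × 594048 = 4158336.

4158336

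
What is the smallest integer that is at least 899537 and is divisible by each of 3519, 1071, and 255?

985320

The integer must be a common multiple of 3519, 1071, and 255, so a multiple of their LCM.
3519 = 3^2 × 17 × 23
1071 = 3^2 × 7 × 17
255 = 3 × 5 × 17
LCM(3519, 1071, 255) = 3^2 × 5 × 7 × 17 × 23 = 123165.
Smallest multiple of 123165 that is ≥ 899537: ⌈899537/123165⌉ × 123165 = 8 × 123165 = 985320.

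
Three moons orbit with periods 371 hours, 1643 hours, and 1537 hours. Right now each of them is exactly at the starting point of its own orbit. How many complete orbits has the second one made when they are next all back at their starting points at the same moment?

203 orbits

The first common completion time is the LCM of the periods.
371 = 7 × 53
1643 = 31 × 53
1537 = 29 × 53
LCM(371, 1643, 1537) = 7 × 29 × 31 × 53 = 333529.
Orbits for period 1643: 333529 / 1643 = 203.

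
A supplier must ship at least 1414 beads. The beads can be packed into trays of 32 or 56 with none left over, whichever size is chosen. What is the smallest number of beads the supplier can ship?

The number of beads must be a common multiple of 32 and 56, so a multiple of their LCM.
32 = 2^5
56 = 2^3 × 7
LCM(32, 56) = 2^5 × 7 = 224.
Smallest multiple of 224 that is ≥ 1414: ⌈1414/224⌉ × 224 = 7 × 224 = 1568.

1568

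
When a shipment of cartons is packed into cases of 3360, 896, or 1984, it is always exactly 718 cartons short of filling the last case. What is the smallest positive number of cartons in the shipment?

Being 718 short of a full case of size k means N ≡ −718 (mod k), i.e. N + 718 is a multiple of each size.
3360 = 2^5 × 3 × 5 × 7
896 = 2^7 × 7
1984 = 2^6 × 31
LCM(3360, 896, 1984) = 2^7 × 3 × 5 × 7 × 31 = 416640.
Smallest positive N is 416640 − 718 = 415922.

415922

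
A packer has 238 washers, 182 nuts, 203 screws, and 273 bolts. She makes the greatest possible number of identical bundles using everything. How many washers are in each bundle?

Number of bundles = gcd(238, 182, 203, 273).
238 = 2 × 7 × 17
182 = 2 × 7 × 13
203 = 7 × 29
273 = 3 × 7 × 13
gcd(238, 182, 203, 273) = 7.
washers per bundle = 238 / 7 = 34.

34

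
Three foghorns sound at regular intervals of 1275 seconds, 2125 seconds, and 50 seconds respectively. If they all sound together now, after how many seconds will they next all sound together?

We need the least common multiple of the intervals.
1275 = 3 × 5^2 × 17
2125 = 5^3 × 17
50 = 2 × 5^2
LCM(1275, 2125, 50) = 2 × 3 × 5^3 × 17 = 12750.

12750 seconds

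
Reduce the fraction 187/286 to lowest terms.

187 = 11 × 17
286 = 2 × 11 × 13
gcd(187, 286) = 11.
Divide numerator and denominator by 11: 187/286 = 17/26.

17/26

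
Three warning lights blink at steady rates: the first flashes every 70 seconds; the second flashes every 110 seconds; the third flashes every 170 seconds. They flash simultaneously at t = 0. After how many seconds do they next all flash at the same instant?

We need the least common multiple of the intervals.
70 = 2 × 5 × 7
110 = 2 × 5 × 11
170 = 2 × 5 × 17
LCM(70, 110, 170) = 2 × 5 × 7 × 11 × 17 = 13090.

13090 seconds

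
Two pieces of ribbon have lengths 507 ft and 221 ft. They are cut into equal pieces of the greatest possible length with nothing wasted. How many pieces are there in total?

56

Piece length = gcd(507, 221).
507 = 3 × 13^2
221 = 13 × 17
gcd(507, 221) = 13.
Total pieces = 507/13 + 221/13 = 39 + 17 = 56.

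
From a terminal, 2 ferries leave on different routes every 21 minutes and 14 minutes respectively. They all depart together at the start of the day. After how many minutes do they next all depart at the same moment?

We need the least common multiple of the intervals.
21 = 3 × 7
14 = 2 × 7
LCM(21, 14) = 2 × 3 × 7 = 42.

42 minutes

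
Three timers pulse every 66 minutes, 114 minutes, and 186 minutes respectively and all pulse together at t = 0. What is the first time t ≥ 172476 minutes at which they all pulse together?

Joint pulses occur at multiples of LCM(66, 114, 186).
66 = 2 × 3 × 11
114 = 2 × 3 × 19
186 = 2 × 3 × 31
LCM(66, 114, 186) = 2 × 3 × 11 × 19 × 31 = 38874.
Smallest multiple of 38874 that is ≥ 172476: ⌈172476/38874⌉ × 38874 = 5 × 38874 = 194370.

194370 minutes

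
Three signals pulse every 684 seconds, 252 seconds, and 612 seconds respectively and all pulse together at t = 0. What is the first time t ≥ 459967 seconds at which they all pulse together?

488376 seconds

Joint pulses occur at multiples of LCM(684, 252, 612).
684 = 2^2 × 3^2 × 19
252 = 2^2 × 3^2 × 7
612 = 2^2 × 3^2 × 17
LCM(684, 252, 612) = 2^2 × 3^2 × 7 × 17 × 19 = 81396.
Smallest multiple of 81396 that is ≥ 459967: ⌈459967/81396⌉ × 81396 = 6 × 81396 = 488376.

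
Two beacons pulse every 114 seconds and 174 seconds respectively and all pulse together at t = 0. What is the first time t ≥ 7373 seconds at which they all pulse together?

Joint pulses occur at multiples of LCM(114, 174).
114 = 2 × 3 × 19
174 = 2 × 3 × 29
LCM(114, 174) = 2 × 3 × 19 × 29 = 3306.
Smallest multiple of 3306 that is ≥ 7373: ⌈7373/3306⌉ × 3306 = 3 × 3306 = 9918.

9918 seconds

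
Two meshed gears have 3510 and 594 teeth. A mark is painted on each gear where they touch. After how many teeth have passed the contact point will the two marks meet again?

They coincide at every common multiple of the periods; the first is the LCM.
3510 = 2 × 3^3 × 5 × 13
594 = 2 × 3^3 × 11
LCM(3510, 594) = 2 × 3^3 × 5 × 11 × 13 = 38610.

38610 teeth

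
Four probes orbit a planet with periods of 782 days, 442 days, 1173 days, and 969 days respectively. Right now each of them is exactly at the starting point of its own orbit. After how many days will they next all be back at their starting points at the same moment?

579462 days

We need the least common multiple of the intervals.
782 = 2 × 17 × 23
442 = 2 × 13 × 17
1173 = 3 × 17 × 23
969 = 3 × 17 × 19
LCM(782, 442, 1173, 969) = 2 × 3 × 13 × 17 × 19 × 23 = 579462.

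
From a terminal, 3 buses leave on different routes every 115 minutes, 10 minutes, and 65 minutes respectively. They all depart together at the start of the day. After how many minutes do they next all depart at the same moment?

2990 minutes

We need the least common multiple of the intervals.
115 = 5 × 23
10 = 2 × 5
65 = 5 × 13
LCM(115, 10, 65) = 2 × 5 × 13 × 23 = 2990.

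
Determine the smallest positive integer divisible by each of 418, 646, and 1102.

418 = 2 × 11 × 19
646 = 2 × 17 × 19
1102 = 2 × 19 × 29
LCM(418, 646, 1102) = 2 × 11 × 17 × 19 × 29 = 206074.

206074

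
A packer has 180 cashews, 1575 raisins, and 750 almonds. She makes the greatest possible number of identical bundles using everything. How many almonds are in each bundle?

50

Number of bundles = gcd(180, 1575, 750).
180 = 2^2 × 3^2 × 5
1575 = 3^2 × 5^2 × 7
750 = 2 × 3 × 5^3
gcd(180, 1575, 750) = 3 × 5 = 15.
almonds per bundle = 750 / 15 = 50.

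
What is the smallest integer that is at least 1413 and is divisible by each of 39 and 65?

The integer must be a common multiple of 39 and 65, so a multiple of their LCM.
39 = 3 × 13
65 = 5 × 13
LCM(39, 65) = 3 × 5 × 13 = 195.
Smallest multiple of 195 that is ≥ 1413: ⌈1413/195⌉ × 195 = 8 × 195 = 1560.

1560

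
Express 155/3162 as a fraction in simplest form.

5/102

155 = 5 × 31
3162 = 2 × 3 × 17 × 31
gcd(155, 3162) = 31.
Divide numerator and denominator by 31: 155/3162 = 5/102.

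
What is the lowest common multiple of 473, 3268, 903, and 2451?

754908

473 = 11 × 43
3268 = 2^2 × 19 × 43
903 = 3 × 7 × 43
2451 = 3 × 19 × 43
LCM(473, 3268, 903, 2451) = 2^2 × 3 × 7 × 11 × 19 × 43 = 754908.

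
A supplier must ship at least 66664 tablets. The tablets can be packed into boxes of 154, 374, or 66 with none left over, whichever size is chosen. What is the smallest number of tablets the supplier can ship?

70686

The number of tablets must be a common multiple of 154, 374, and 66, so a multiple of their LCM.
154 = 2 × 7 × 11
374 = 2 × 11 × 17
66 = 2 × 3 × 11
LCM(154, 374, 66) = 2 × 3 × 7 × 11 × 17 = 7854.
Smallest multiple of 7854 that is ≥ 66664: ⌈66664/7854⌉ × 7854 = 9 × 7854 = 70686.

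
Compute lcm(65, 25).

325

65 = 5 × 13
25 = 5^2
LCM(65, 25) = 5^2 × 13 = 325.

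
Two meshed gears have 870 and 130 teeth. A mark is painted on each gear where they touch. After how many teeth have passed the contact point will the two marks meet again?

We need the least common multiple of the intervals.
870 = 2 × 3 × 5 × 29
130 = 2 × 5 × 13
LCM(870, 130) = 2 × 3 × 5 × 13 × 29 = 11310.

11310 teeth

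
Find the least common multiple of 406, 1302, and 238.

641886

406 = 2 × 7 × 29
1302 = 2 × 3 × 7 × 31
238 = 2 × 7 × 17
LCM(406, 1302, 238) = 2 × 3 × 7 × 17 × 29 × 31 = 641886.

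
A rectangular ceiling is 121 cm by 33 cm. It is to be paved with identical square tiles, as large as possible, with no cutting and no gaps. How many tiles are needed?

33

Tile side = gcd(121, 33).
121 = 11^2
33 = 3 × 11
gcd(121, 33) = 11.
Tiles: (121/11) × (33/11) = 11 × 3 = 33.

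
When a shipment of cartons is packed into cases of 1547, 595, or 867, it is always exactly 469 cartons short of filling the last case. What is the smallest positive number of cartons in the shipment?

Being 469 short of a full case of size k means N ≡ −469 (mod k), i.e. N + 469 is a multiple of each size.
1547 = 7 × 13 × 17
595 = 5 × 7 × 17
867 = 3 × 17^2
LCM(1547, 595, 867) = 3 × 5 × 7 × 13 × 17^2 = 394485.
Smallest positive N is 394485 − 469 = 394016.

394016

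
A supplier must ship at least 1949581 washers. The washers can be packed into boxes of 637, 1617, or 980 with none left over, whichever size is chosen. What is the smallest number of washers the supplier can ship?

The number of washers must be a common multiple of 637, 1617, and 980, so a multiple of their LCM.
637 = 7^2 × 13
1617 = 3 × 7^2 × 11
980 = 2^2 × 5 × 7^2
LCM(637, 1617, 980) = 2^2 × 3 × 5 × 7^2 × 11 × 13 = 420420.
Smallest multiple of 420420 that is ≥ 1949581: ⌈1949581/420420⌉ × 420420 = 5 × 420420 = 2102100.

2102100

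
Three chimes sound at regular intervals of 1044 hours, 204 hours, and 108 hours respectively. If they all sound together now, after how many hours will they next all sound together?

We need the least common multiple of the intervals.
1044 = 2^2 × 3^2 × 29
204 = 2^2 × 3 × 17
108 = 2^2 × 3^3
LCM(1044, 204, 108) = 2^2 × 3^3 × 17 × 29 = 53244.

53244 hours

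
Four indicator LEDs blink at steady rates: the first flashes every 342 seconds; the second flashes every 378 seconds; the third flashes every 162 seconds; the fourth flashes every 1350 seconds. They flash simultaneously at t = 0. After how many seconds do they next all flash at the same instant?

The first simultaneous occurrence is after LCM of the individual periods.
342 = 2 × 3^2 × 19
378 = 2 × 3^3 × 7
162 = 2 × 3^4
1350 = 2 × 3^3 × 5^2
LCM(342, 378, 162, 1350) = 2 × 3^4 × 5^2 × 7 × 19 = 538650.

538650 seconds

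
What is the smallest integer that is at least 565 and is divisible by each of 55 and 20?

The integer must be a common multiple of 55 and 20, so a multiple of their LCM.
55 = 5 × 11
20 = 2^2 × 5
LCM(55, 20) = 2^2 × 5 × 11 = 220.
Smallest multiple of 220 that is ≥ 565: ⌈565/220⌉ × 220 = 3 × 220 = 660.

660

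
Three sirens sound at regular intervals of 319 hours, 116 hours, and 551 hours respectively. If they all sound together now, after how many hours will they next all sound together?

24244 hours

The first simultaneous occurrence is after LCM of the individual periods.
319 = 11 × 29
116 = 2^2 × 29
551 = 19 × 29
LCM(319, 116, 551) = 2^2 × 11 × 19 × 29 = 24244.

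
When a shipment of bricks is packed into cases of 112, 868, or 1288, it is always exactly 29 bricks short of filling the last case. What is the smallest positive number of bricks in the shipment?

79827

Being 29 short of a full case of size k means N ≡ −29 (mod k), i.e. N + 29 is a multiple of each size.
112 = 2^4 × 7
868 = 2^2 × 7 × 31
1288 = 2^3 × 7 × 23
LCM(112, 868, 1288) = 2^4 × 7 × 23 × 31 = 79856.
Smallest positive N is 79856 − 29 = 79827.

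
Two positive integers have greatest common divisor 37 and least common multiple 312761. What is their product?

For any two positive integers, gcd × lcm = product = 37 × 312761 = 11572157.

11572157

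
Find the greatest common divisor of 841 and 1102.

29

841 = 29^2
1102 = 2 × 19 × 29
gcd(841, 1102) = 29.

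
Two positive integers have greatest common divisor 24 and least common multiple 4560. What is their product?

109440

For any two positive integers, gcd × lcm = product = 24 × 4560 = 109440.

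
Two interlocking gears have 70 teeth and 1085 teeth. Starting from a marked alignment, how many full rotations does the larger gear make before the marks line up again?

2 rotations

The first common completion time is the LCM of the periods.
70 = 2 × 5 × 7
1085 = 5 × 7 × 31
LCM(70, 1085) = 2 × 5 × 7 × 31 = 2170.
Rotations for period 1085: 2170 / 1085 = 2.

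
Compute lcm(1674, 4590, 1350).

1674 = 2 × 3^3 × 31
4590 = 2 × 3^3 × 5 × 17
1350 = 2 × 3^3 × 5^2
LCM(1674, 4590, 1350) = 2 × 3^3 × 5^2 × 17 × 31 = 711450.

711450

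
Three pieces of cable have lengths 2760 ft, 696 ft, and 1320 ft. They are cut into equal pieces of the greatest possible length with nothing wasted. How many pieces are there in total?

Piece length = gcd(2760, 696, 1320).
2760 = 2^3 × 3 × 5 × 23
696 = 2^3 × 3 × 29
1320 = 2^3 × 3 × 5 × 11
gcd(2760, 696, 1320) = 2^3 × 3 = 24.
Total pieces = 2760/24 + 696/24 + 1320/24 = 115 + 29 + 55 = 199.

199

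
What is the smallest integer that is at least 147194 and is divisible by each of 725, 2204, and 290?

The integer must be a common multiple of 725, 2204, and 290, so a multiple of their LCM.
725 = 5^2 × 29
2204 = 2^2 × 19 × 29
290 = 2 × 5 × 29
LCM(725, 2204, 290) = 2^2 × 5^2 × 19 × 29 = 55100.
Smallest multiple of 55100 that is ≥ 147194: ⌈147194/55100⌉ × 55100 = 3 × 55100 = 165300.

165300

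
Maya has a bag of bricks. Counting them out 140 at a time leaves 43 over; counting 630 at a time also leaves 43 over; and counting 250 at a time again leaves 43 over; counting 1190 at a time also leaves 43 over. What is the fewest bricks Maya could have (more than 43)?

535543

N − 43 must be a common multiple of 140, 630, 250, and 1190.
140 = 2^2 × 5 × 7
630 = 2 × 3^2 × 5 × 7
250 = 2 × 5^3
1190 = 2 × 5 × 7 × 17
LCM(140, 630, 250, 1190) = 2^2 × 3^2 × 5^3 × 7 × 17 = 535500.
Smallest N > 43 is LCM + 43 = 535500 + 43 = 535543.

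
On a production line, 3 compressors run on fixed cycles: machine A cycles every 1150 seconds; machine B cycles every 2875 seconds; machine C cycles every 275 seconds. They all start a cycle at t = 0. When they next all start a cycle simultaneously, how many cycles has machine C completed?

The first common completion time is the LCM of the periods.
1150 = 2 × 5^2 × 23
2875 = 5^3 × 23
275 = 5^2 × 11
LCM(1150, 2875, 275) = 2 × 5^3 × 11 × 23 = 63250.
Cycles for period 275: 63250 / 275 = 230.

230 cycles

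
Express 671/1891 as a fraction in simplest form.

671 = 11 × 61
1891 = 31 × 61
gcd(671, 1891) = 61.
Divide numerator and denominator by 61: 671/1891 = 11/31.

11/31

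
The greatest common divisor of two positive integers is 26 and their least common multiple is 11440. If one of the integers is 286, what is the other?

1040

For two integers, gcd × lcm = product, so the other is (26 × 11440) / 286 = 297440 / 286 = 1040.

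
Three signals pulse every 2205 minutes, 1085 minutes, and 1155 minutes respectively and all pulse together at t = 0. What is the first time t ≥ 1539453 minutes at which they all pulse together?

2255715 minutes

Joint pulses occur at multiples of LCM(2205, 1085, 1155).
2205 = 3^2 × 5 × 7^2
1085 = 5 × 7 × 31
1155 = 3 × 5 × 7 × 11
LCM(2205, 1085, 1155) = 3^2 × 5 × 7^2 × 11 × 31 = 751905.
Smallest multiple of 751905 that is ≥ 1539453: ⌈1539453/751905⌉ × 751905 = 3 × 751905 = 2255715.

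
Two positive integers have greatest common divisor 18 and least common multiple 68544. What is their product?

For any two positive integers, gcd × lcm = product = 18 × 68544 = 1233792.

1233792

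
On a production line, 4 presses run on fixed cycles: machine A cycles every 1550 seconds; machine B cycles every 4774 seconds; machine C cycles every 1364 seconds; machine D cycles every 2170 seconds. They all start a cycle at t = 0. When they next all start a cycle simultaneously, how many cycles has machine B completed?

All finish a whole number of cycles simultaneously at t = LCM of the periods.
1550 = 2 × 5^2 × 31
4774 = 2 × 7 × 11 × 31
1364 = 2^2 × 11 × 31
2170 = 2 × 5 × 7 × 31
LCM(1550, 4774, 1364, 2170) = 2^2 × 5^2 × 7 × 11 × 31 = 238700.
Cycles for period 4774: 238700 / 4774 = 50.

50 cycles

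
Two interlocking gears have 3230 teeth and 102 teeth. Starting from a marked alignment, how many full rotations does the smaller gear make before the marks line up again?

All finish a whole number of cycles simultaneously at t = LCM of the periods.
3230 = 2 × 5 × 17 × 19
102 = 2 × 3 × 17
LCM(3230, 102) = 2 × 3 × 5 × 17 × 19 = 9690.
Rotations for period 102: 9690 / 102 = 95.

95 rotations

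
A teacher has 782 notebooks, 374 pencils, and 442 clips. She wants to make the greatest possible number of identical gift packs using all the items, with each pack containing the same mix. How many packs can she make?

34 packs

The pack count must divide each quantity, so the greatest is gcd(782, 374, 442).
782 = 2 × 17 × 23
374 = 2 × 11 × 17
442 = 2 × 13 × 17
gcd(782, 374, 442) = 2 × 17 = 34.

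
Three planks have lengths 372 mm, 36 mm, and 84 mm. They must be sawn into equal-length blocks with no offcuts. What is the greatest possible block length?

12 mm

The block length must divide every plank, so the greatest is gcd(372, 36, 84).
372 = 2^2 × 3 × 31
36 = 2^2 × 3^2
84 = 2^2 × 3 × 7
gcd(372, 36, 84) = 2^2 × 3 = 12.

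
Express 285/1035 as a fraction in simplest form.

19/69

285 = 3 × 5 × 19
1035 = 3^2 × 5 × 23
gcd(285, 1035) = 3 × 5 = 15.
Divide numerator and denominator by 15: 285/1035 = 19/69.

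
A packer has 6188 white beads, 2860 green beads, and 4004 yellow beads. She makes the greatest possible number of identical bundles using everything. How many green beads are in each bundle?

Number of bundles = gcd(6188, 2860, 4004).
6188 = 2^2 × 7 × 13 × 17
2860 = 2^2 × 5 × 11 × 13
4004 = 2^2 × 7 × 11 × 13
gcd(6188, 2860, 4004) = 2^2 × 13 = 52.
green beads per bundle = 2860 / 52 = 55.

55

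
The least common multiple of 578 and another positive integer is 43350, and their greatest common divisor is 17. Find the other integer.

1275

gcd × lcm = product of the two integers, so the other integer is (17 × 43350) / 578 = 1275.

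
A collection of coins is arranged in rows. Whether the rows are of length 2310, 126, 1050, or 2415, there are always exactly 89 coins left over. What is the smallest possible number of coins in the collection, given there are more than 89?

797039

N − 89 must be a common multiple of 2310, 126, 1050, and 2415.
2310 = 2 × 3 × 5 × 7 × 11
126 = 2 × 3^2 × 7
1050 = 2 × 3 × 5^2 × 7
2415 = 3 × 5 × 7 × 23
LCM(2310, 126, 1050, 2415) = 2 × 3^2 × 5^2 × 7 × 11 × 23 = 796950.
Smallest N > 89 is LCM + 89 = 796950 + 89 = 797039.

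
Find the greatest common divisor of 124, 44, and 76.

4

124 = 2^2 × 31
44 = 2^2 × 11
76 = 2^2 × 19
gcd(124, 44, 76) = 2^2 = 4.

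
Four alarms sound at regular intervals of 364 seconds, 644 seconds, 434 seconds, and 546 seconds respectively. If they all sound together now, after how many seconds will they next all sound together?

778596 seconds

The first simultaneous occurrence is after LCM of the individual periods.
364 = 2^2 × 7 × 13
644 = 2^2 × 7 × 23
434 = 2 × 7 × 31
546 = 2 × 3 × 7 × 13
LCM(364, 644, 434, 546) = 2^2 × 3 × 7 × 13 × 23 × 31 = 778596.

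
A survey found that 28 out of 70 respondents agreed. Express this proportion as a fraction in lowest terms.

2/5

28 = 2^2 × 7
70 = 2 × 5 × 7
gcd(28, 70) = 2 × 7 = 14.
Divide numerator and denominator by 14: 28/70 = 2/5.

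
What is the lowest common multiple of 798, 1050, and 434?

798 = 2 × 3 × 7 × 19
1050 = 2 × 3 × 5^2 × 7
434 = 2 × 7 × 31
LCM(798, 1050, 434) = 2 × 3 × 5^2 × 7 × 19 × 31 = 618450.

618450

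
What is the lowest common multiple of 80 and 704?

3520

80 = 2^4 × 5
704 = 2^6 × 11
LCM(80, 704) = 2^6 × 5 × 11 = 3520.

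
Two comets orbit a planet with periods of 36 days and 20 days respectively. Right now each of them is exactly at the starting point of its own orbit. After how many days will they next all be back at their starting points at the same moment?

180 days

We need the least common multiple of the intervals.
36 = 2^2 × 3^2
20 = 2^2 × 5
LCM(36, 20) = 2^2 × 3^2 × 5 = 180.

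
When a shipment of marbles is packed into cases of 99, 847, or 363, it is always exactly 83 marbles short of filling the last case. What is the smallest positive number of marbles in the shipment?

7540

Being 83 short of a full case of size k means N ≡ −83 (mod k), i.e. N + 83 is a multiple of each size.
99 = 3^2 × 11
847 = 7 × 11^2
363 = 3 × 11^2
LCM(99, 847, 363) = 3^2 × 7 × 11^2 = 7623.
Smallest positive N is 7623 − 83 = 7540.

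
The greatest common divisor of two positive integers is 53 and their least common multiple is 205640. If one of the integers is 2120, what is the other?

5141

For two integers, gcd × lcm = product, so the other is (53 × 205640) / 2120 = 10898920 / 2120 = 5141.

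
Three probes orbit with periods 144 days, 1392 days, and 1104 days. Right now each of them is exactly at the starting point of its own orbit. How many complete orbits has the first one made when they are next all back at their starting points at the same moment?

667 orbits

They are all back at their starting positions together after one LCM of the periods.
144 = 2^4 × 3^2
1392 = 2^4 × 3 × 29
1104 = 2^4 × 3 × 23
LCM(144, 1392, 1104) = 2^4 × 3^2 × 23 × 29 = 96048.
Orbits for period 144: 96048 / 144 = 667.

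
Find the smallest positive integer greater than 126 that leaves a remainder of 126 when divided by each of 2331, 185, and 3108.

N − 126 must be a common multiple of 2331, 185, and 3108.
2331 = 3^2 × 7 × 37
185 = 5 × 37
3108 = 2^2 × 3 × 7 × 37
LCM(2331, 185, 3108) = 2^2 × 3^2 × 5 × 7 × 37 = 46620.
Smallest N > 126 is LCM + 126 = 46620 + 126 = 46746.

46746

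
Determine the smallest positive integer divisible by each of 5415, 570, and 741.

5415 = 3 × 5 × 19^2
570 = 2 × 3 × 5 × 19
741 = 3 × 13 × 19
LCM(5415, 570, 741) = 2 × 3 × 5 × 13 × 19^2 = 140790.

140790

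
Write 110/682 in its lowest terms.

110 = 2 × 5 × 11
682 = 2 × 11 × 31
gcd(110, 682) = 2 × 11 = 22.
Divide numerator and denominator by 22: 110/682 = 5/31.

5/31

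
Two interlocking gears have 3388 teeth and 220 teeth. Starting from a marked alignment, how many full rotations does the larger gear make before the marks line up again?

All finish a whole number of cycles simultaneously at t = LCM of the periods.
3388 = 2^2 × 7 × 11^2
220 = 2^2 × 5 × 11
LCM(3388, 220) = 2^2 × 5 × 7 × 11^2 = 16940.
Rotations for period 3388: 16940 / 3388 = 5.

5 rotations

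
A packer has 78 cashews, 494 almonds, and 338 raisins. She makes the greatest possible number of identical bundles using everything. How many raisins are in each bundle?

Number of bundles = gcd(78, 494, 338).
78 = 2 × 3 × 13
494 = 2 × 13 × 19
338 = 2 × 13^2
gcd(78, 494, 338) = 2 × 13 = 26.
raisins per bundle = 338 / 26 = 13.

13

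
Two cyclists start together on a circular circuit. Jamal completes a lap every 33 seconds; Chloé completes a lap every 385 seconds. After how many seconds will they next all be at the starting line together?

1155 seconds

We need the least common multiple of the intervals.
33 = 3 × 11
385 = 5 × 7 × 11
LCM(33, 385) = 3 × 5 × 7 × 11 = 1155.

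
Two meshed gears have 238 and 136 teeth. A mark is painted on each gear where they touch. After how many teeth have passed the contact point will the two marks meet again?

The first simultaneous occurrence is after LCM of the individual periods.
238 = 2 × 7 × 17
136 = 2^3 × 17
LCM(238, 136) = 2^3 × 7 × 17 = 952.

952 teeth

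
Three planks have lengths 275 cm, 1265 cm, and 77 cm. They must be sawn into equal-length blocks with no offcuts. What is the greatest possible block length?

11 cm

This is the greatest common divisor of 275, 1265, and 77.
275 = 5^2 × 11
1265 = 5 × 11 × 23
77 = 7 × 11
gcd(275, 1265, 77) = 11.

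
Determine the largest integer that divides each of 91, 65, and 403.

91 = 7 × 13
65 = 5 × 13
403 = 13 × 31
gcd(91, 65, 403) = 13.

13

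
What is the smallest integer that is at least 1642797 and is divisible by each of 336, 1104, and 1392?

1792896

The integer must be a common multiple of 336, 1104, and 1392, so a multiple of their LCM.
336 = 2^4 × 3 × 7
1104 = 2^4 × 3 × 23
1392 = 2^4 × 3 × 29
LCM(336, 1104, 1392) = 2^4 × 3 × 7 × 23 × 29 = 224112.
Smallest multiple of 224112 that is ≥ 1642797: ⌈1642797/224112⌉ × 224112 = 8 × 224112 = 1792896.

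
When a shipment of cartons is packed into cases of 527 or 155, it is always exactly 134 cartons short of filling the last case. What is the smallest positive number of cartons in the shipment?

2501

Being 134 short of a full case of size k means N ≡ −134 (mod k), i.e. N + 134 is a multiple of each size.
527 = 17 × 31
155 = 5 × 31
LCM(527, 155) = 5 × 17 × 31 = 2635.
Smallest positive N is 2635 − 134 = 2501.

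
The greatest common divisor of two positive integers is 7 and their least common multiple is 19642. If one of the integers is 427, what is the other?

322

For two integers, gcd × lcm = product, so the other is (7 × 19642) / 427 = 137494 / 427 = 322.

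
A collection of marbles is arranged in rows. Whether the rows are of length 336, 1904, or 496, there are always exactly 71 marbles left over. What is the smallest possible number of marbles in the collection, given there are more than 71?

N − 71 must be a common multiple of 336, 1904, and 496.
336 = 2^4 × 3 × 7
1904 = 2^4 × 7 × 17
496 = 2^4 × 31
LCM(336, 1904, 496) = 2^4 × 3 × 7 × 17 × 31 = 177072.
Smallest N > 71 is LCM + 71 = 177072 + 71 = 177143.

177143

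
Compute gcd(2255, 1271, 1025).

2255 = 5 × 11 × 41
1271 = 31 × 41
1025 = 5^2 × 41
gcd(2255, 1271, 1025) = 41.

41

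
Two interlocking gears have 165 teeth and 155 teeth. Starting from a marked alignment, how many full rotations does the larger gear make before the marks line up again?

All finish a whole number of cycles simultaneously at t = LCM of the periods.
165 = 3 × 5 × 11
155 = 5 × 31
LCM(165, 155) = 3 × 5 × 11 × 31 = 5115.
Rotations for period 165: 5115 / 165 = 31.

31 rotations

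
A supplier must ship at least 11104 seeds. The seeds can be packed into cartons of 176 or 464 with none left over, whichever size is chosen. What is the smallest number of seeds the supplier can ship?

The number of seeds must be a common multiple of 176 and 464, so a multiple of their LCM.
176 = 2^4 × 11
464 = 2^4 × 29
LCM(176, 464) = 2^4 × 11 × 29 = 5104.
Smallest multiple of 5104 that is ≥ 11104: ⌈11104/5104⌉ × 5104 = 3 × 5104 = 15312.

15312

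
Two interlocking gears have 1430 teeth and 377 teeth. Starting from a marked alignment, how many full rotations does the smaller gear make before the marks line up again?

110 rotations

They are all back at their starting positions together after one LCM of the periods.
1430 = 2 × 5 × 11 × 13
377 = 13 × 29
LCM(1430, 377) = 2 × 5 × 11 × 13 × 29 = 41470.
Rotations for period 377: 41470 / 377 = 110.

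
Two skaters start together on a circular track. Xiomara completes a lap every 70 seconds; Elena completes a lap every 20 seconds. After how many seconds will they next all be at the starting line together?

They coincide at every common multiple of the periods; the first is the LCM.
70 = 2 × 5 × 7
20 = 2^2 × 5
LCM(70, 20) = 2^2 × 5 × 7 = 140.

140 seconds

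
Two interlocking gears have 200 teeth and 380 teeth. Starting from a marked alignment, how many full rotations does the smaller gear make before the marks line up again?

The first common completion time is the LCM of the periods.
200 = 2^3 × 5^2
380 = 2^2 × 5 × 19
LCM(200, 380) = 2^3 × 5^2 × 19 = 3800.
Rotations for period 200: 3800 / 200 = 19.

19 rotations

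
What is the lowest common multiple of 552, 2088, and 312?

624312

552 = 2^3 × 3 × 23
2088 = 2^3 × 3^2 × 29
312 = 2^3 × 3 × 13
LCM(552, 2088, 312) = 2^3 × 3^2 × 13 × 23 × 29 = 624312.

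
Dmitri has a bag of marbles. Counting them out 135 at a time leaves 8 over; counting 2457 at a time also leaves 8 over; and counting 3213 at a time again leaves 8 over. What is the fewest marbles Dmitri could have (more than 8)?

N − 8 must be a common multiple of 135, 2457, and 3213.
135 = 3^3 × 5
2457 = 3^3 × 7 × 13
3213 = 3^3 × 7 × 17
LCM(135, 2457, 3213) = 3^3 × 5 × 7 × 13 × 17 = 208845.
Smallest N > 8 is LCM + 8 = 208845 + 8 = 208853.

208853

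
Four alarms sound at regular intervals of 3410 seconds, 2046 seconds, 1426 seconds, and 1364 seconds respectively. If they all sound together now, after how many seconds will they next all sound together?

The first simultaneous occurrence is after LCM of the individual periods.
3410 = 2 × 5 × 11 × 31
2046 = 2 × 3 × 11 × 31
1426 = 2 × 23 × 31
1364 = 2^2 × 11 × 31
LCM(3410, 2046, 1426, 1364) = 2^2 × 3 × 5 × 11 × 23 × 31 = 470580.

470580 seconds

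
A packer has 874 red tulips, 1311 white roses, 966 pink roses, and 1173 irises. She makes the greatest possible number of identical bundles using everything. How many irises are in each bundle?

51

Number of bundles = gcd(874, 1311, 966, 1173).
874 = 2 × 19 × 23
1311 = 3 × 19 × 23
966 = 2 × 3 × 7 × 23
1173 = 3 × 17 × 23
gcd(874, 1311, 966, 1173) = 23.
irises per bundle = 1173 / 23 = 51.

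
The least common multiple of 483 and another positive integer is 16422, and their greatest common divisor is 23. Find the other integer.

gcd × lcm = product of the two integers, so the other integer is (23 × 16422) / 483 = 782.

782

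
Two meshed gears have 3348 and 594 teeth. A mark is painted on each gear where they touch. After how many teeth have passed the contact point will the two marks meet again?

The first simultaneous occurrence is after LCM of the individual periods.
3348 = 2^2 × 3^3 × 31
594 = 2 × 3^3 × 11
LCM(3348, 594) = 2^2 × 3^3 × 11 × 31 = 36828.

36828 teeth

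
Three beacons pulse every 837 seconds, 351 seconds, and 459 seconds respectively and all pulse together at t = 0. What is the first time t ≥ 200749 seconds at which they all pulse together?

Joint pulses occur at multiples of LCM(837, 351, 459).
837 = 3^3 × 31
351 = 3^3 × 13
459 = 3^3 × 17
LCM(837, 351, 459) = 3^3 × 13 × 17 × 31 = 184977.
Smallest multiple of 184977 that is ≥ 200749: ⌈200749/184977⌉ × 184977 = 2 × 184977 = 369954.

369954 seconds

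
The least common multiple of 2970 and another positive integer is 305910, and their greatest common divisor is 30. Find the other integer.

gcd × lcm = product of the two integers, so the other integer is (30 × 305910) / 2970 = 3090.

3090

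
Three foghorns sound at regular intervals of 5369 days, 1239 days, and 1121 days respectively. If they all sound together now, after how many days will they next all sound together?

They coincide at every common multiple of the periods; the first is the LCM.
5369 = 7 × 13 × 59
1239 = 3 × 7 × 59
1121 = 19 × 59
LCM(5369, 1239, 1121) = 3 × 7 × 13 × 19 × 59 = 306033.

306033 days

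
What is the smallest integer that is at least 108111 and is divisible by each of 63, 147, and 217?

109368

The integer must be a common multiple of 63, 147, and 217, so a multiple of their LCM.
63 = 3^2 × 7
147 = 3 × 7^2
217 = 7 × 31
LCM(63, 147, 217) = 3^2 × 7^2 × 31 = 13671.
Smallest multiple of 13671 that is ≥ 108111: ⌈108111/13671⌉ × 13671 = 8 × 13671 = 109368.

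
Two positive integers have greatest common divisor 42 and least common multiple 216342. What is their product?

9086364

For any two positive integers, gcd × lcm = product = 42 × 216342 = 9086364.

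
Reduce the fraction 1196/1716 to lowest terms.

23/33

1196 = 2^2 × 13 × 23
1716 = 2^2 × 3 × 11 × 13
gcd(1196, 1716) = 2^2 × 13 = 52.
Divide numerator and denominator by 52: 1196/1716 = 23/33.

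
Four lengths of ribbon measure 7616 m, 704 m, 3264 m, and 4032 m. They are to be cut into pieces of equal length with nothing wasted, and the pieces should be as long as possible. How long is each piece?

Each piece length must divide every original length, so the longest possible is gcd(7616, 704, 3264, 4032).
7616 = 2^6 × 7 × 17
704 = 2^6 × 11
3264 = 2^6 × 3 × 17
4032 = 2^6 × 3^2 × 7
gcd(7616, 704, 3264, 4032) = 2^6 = 64.

64 m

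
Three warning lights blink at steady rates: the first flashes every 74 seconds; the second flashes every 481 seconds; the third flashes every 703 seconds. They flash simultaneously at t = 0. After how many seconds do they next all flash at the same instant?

18278 seconds

We need the least common multiple of the intervals.
74 = 2 × 37
481 = 13 × 37
703 = 19 × 37
LCM(74, 481, 703) = 2 × 13 × 19 × 37 = 18278.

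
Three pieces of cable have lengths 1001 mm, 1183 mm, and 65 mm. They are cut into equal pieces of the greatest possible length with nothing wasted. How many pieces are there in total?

Piece length = gcd(1001, 1183, 65).
1001 = 7 × 11 × 13
1183 = 7 × 13^2
65 = 5 × 13
gcd(1001, 1183, 65) = 13.
Total pieces = 1001/13 + 1183/13 + 65/13 = 77 + 91 + 5 = 173.

173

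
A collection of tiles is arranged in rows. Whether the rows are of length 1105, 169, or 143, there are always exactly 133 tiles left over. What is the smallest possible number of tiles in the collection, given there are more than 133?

N − 133 must be a common multiple of 1105, 169, and 143.
1105 = 5 × 13 × 17
169 = 13^2
143 = 11 × 13
LCM(1105, 169, 143) = 5 × 11 × 13^2 × 17 = 158015.
Smallest N > 133 is LCM + 133 = 158015 + 133 = 158148.

158148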